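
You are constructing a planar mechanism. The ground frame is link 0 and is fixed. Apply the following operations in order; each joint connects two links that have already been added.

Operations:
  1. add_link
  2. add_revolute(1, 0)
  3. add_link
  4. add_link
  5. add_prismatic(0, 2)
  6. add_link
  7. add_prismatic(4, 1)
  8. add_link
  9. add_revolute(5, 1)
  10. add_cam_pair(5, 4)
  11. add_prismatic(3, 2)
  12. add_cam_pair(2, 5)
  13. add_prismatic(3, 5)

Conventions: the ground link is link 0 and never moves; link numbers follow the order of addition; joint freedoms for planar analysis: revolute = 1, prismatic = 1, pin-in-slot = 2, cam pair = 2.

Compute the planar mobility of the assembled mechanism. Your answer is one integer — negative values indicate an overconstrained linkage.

(L,J1,J2)=(1,0,0); link0 fixed
link1: (2,0,0)
R 1-0 [J1]: (2,1,0)
link2: (3,1,0)
link3: (4,1,0)
P 0-2 [J1]: (4,2,0)
link4: (5,2,0)
P 4-1 [J1]: (5,3,0)
link5: (6,3,0)
R 5-1 [J1]: (6,4,0)
C 5-4 [J2]: (6,4,1)
P 3-2 [J1]: (6,5,1)
C 2-5 [J2]: (6,5,2)
P 3-5 [J1]: (6,6,2)
Grübler: 3·5 − 2·6 − 2 = 1

M = 1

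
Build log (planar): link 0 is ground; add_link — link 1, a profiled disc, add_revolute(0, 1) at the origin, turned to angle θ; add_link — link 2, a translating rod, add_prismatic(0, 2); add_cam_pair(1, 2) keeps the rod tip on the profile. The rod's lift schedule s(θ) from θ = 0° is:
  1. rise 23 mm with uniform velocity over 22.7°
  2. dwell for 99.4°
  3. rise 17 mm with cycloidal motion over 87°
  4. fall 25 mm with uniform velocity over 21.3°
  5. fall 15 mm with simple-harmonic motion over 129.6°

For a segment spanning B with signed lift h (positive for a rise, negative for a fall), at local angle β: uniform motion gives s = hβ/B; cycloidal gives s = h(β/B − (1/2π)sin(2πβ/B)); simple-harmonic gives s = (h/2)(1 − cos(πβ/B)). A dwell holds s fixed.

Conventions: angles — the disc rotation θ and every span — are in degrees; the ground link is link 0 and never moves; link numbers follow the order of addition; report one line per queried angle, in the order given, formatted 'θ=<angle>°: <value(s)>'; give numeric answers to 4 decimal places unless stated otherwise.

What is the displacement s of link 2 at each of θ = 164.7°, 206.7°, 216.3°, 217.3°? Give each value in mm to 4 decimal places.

seg 1 [0°–22.7°] uniform, h=23: full span → s += 23 → s = 23.0000
seg 2 [22.7°–122.1°] dwell: s stays 23.0000
seg 3 [122.1°–209.1°] cycloidal, h=17: θ=164.7° here. β=42.6, B=87. 17·(0.4897 − sin(2π·0.4897)/(2π)) = 8.1484 → s = 31.1484
seg 3 [122.1°–209.1°] cycloidal, h=17: θ=206.7° here. β=84.6, B=87. 17·(0.9724 − sin(2π·0.9724)/(2π)) = 16.9977 → s = 39.9977
seg 3 [122.1°–209.1°] cycloidal, h=17: full span → s += 17 → s = 40.0000
seg 4 [209.1°–230.4°] uniform, h=-25: θ=216.3° here. β=7.2, B=21.3. -25·7.2/21.3 = -8.4507 → s = 31.5493
seg 4 [209.1°–230.4°] uniform, h=-25: θ=217.3° here. β=8.2, B=21.3. -25·8.2/21.3 = -9.6244 → s = 30.3756

θ=164.7°: 31.1484
θ=206.7°: 39.9977
θ=216.3°: 31.5493
θ=217.3°: 30.3756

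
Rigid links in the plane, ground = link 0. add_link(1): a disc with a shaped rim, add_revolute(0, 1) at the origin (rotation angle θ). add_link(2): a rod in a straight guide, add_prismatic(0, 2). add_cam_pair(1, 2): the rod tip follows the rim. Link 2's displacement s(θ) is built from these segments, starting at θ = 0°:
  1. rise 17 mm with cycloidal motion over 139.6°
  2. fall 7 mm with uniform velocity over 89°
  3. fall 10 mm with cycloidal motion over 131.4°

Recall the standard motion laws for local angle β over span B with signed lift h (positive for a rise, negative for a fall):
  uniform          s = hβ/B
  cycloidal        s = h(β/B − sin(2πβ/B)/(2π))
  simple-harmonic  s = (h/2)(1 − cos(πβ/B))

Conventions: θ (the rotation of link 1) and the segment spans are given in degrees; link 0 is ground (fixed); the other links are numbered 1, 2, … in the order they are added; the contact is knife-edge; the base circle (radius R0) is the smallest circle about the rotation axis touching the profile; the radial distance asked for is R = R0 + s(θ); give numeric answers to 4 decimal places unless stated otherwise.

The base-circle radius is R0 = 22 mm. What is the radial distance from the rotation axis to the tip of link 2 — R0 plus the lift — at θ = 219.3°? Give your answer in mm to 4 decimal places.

segment 1 (0° to 139.6°, cycloidal, h = 17) is passed completely: s = 0.0000 + (17) = 17.0000
θ = 219.3° falls in segment 2 (139.6° to 228.6°, uniform, h = -7): β = 219.3 − 139.6 = 79.7°, B = 89°; Δs = -7·79.7/89 = -6.2685; s = 17.0000 − 6.2685 = 10.7315
R = R0 + s = 22 + 10.7315 = 32.7315

32.7315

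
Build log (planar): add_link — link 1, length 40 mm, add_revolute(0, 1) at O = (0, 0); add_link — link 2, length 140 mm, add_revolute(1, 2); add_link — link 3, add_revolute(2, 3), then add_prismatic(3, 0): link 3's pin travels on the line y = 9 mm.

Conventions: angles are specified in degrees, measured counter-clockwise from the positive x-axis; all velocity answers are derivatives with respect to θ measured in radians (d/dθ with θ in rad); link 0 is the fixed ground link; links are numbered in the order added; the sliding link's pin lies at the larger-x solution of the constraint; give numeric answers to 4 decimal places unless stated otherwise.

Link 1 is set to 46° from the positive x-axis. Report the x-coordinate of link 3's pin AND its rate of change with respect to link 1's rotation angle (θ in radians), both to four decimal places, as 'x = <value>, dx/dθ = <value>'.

geometry: r = 40 mm, L = 140 mm, e = 9 mm
crank pin P = (r cos θ, r sin θ) = (27.786335, 28.773592)
h = r sin θ − e = 28.773592 − 9 = 19.773592
x = r cos θ + √(L² − h²) = 27.786335 + 138.596555 = 166.382890
dx/dθ = −r sin θ − h·r cos θ/√(L² − h²) (θ in radians; h = 19.773592) = -32.737873

x = 166.3829, dx/dθ = -32.7379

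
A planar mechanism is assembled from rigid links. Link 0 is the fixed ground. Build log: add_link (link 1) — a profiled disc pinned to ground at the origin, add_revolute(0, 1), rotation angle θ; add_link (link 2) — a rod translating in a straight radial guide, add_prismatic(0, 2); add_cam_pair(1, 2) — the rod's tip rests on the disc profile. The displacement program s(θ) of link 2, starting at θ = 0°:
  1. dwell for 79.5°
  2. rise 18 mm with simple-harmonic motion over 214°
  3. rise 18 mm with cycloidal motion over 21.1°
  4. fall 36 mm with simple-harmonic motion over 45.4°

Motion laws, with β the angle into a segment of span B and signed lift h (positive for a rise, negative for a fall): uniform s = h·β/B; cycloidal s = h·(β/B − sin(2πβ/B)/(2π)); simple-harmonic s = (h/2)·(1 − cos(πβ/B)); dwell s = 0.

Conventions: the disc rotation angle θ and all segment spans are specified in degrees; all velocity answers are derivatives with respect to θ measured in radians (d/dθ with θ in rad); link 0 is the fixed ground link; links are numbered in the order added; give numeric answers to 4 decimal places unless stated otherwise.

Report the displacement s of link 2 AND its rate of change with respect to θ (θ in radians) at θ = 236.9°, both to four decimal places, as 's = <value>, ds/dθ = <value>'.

seg 1 [0°–79.5°] dwell: s stays 0.0000
seg 2 [79.5°–293.5°] simple-harmonic, h=18: θ=236.9° here. β=157.4, B=214. 18/2·(1 − cos(π·0.7355)) = 15.0679 → s = 15.0679
velocity in seg [79.5°–293.5°] (simple-harmonic), θ in radians: β = 157.4° = 2.7471 rad, B = 214° = 3.7350 rad; ds/dθ = (πh/(2B)) sin(πβ/B) = (π·18/(2·3.7350)) sin(π·0.7355) = 5.590842 mm/rad

s = 15.0679, ds/dθ = 5.5908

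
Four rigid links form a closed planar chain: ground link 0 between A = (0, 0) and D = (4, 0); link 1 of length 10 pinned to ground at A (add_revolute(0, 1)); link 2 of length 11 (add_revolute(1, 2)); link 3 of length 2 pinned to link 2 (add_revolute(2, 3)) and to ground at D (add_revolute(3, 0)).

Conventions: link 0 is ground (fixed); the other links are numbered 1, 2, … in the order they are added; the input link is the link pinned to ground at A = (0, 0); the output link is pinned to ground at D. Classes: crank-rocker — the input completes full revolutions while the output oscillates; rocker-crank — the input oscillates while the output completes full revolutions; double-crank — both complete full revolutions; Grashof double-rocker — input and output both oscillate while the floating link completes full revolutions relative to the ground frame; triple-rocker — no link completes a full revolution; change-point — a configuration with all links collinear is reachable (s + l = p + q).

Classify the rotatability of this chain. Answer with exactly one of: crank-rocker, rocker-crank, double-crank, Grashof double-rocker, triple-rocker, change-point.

lengths: ground=4, input=10, coupler=11, output=2
sorted: s=2 (shortest), l=11 (longest), p+q=14
s + l = 13 vs p + q = 14
s + l < p + q (Grashof) with shortest = output link → rocker-crank

rocker-crank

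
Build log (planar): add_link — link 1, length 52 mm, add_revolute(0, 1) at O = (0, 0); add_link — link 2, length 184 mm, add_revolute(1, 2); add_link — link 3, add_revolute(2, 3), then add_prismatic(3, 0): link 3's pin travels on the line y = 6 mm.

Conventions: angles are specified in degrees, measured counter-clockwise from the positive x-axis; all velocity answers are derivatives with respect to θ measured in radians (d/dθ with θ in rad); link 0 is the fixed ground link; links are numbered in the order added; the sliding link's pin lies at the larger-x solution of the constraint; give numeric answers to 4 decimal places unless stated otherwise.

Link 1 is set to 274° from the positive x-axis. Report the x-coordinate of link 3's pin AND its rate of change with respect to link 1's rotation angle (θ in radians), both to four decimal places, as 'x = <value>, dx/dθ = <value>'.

geometry: r = 52 mm, L = 184 mm, e = 6 mm
crank pin P = (r cos θ, r sin θ) = (3.627337, -51.873331)
h = r sin θ − e = -51.873331 − 6 = -57.873331
x = r cos θ + √(L² − h²) = 3.627337 + 174.661609 = 178.288945
dx/dθ = −r sin θ − h·r cos θ/√(L² − h²) (θ in radians; h = -57.873331) = 53.075232

x = 178.2889, dx/dθ = 53.0752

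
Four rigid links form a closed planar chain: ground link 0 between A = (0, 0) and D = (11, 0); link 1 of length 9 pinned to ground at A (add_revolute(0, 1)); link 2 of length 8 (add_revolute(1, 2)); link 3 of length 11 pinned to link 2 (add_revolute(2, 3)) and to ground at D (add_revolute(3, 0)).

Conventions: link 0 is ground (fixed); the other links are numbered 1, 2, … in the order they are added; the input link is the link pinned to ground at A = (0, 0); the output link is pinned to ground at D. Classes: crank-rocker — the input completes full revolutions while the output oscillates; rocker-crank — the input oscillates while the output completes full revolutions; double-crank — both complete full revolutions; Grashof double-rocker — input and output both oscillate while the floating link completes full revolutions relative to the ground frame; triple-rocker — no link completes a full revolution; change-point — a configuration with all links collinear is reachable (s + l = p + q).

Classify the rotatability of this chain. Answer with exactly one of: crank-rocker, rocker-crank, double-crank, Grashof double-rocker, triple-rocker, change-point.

lengths: ground=11, input=9, coupler=8, output=11
sorted: s=8 (shortest), l=11 (longest), p+q=20
s + l = 19 vs p + q = 20
s + l < p + q (Grashof) with shortest = coupler link → Grashof double-rocker

Grashof double-rocker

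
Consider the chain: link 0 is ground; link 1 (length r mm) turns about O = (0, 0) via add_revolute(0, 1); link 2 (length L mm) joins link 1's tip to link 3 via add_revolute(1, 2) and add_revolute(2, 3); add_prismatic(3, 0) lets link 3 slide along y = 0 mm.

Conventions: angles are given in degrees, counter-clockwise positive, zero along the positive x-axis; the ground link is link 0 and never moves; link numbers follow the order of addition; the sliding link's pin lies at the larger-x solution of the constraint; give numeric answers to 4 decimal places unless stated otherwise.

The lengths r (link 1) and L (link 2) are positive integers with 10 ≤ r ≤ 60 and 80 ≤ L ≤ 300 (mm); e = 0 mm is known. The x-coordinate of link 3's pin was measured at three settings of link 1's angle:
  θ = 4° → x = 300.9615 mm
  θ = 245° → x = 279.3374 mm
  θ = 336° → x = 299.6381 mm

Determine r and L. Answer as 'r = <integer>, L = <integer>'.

constraint per measurement: (x − r cos θ)² + (r sin θ − e)² = L²
subtracting the θ₁ and θ₂ equations cancels the r² and L² terms:
r = (x₁² − x₂²) / (2[(x₁cos θ₁ + e sin θ₁) − (x₂cos θ₂ + e sin θ₂)]) = 15.0000 → r = 15
L² = (x₁ − r cos θ₁)² + (r sin θ₁ − e)² = 81795.9733 → L = 286.0000 → L = 286
check at θ₃=336°: x = 299.6381 (printed 299.6381) ✓

r = 15, L = 286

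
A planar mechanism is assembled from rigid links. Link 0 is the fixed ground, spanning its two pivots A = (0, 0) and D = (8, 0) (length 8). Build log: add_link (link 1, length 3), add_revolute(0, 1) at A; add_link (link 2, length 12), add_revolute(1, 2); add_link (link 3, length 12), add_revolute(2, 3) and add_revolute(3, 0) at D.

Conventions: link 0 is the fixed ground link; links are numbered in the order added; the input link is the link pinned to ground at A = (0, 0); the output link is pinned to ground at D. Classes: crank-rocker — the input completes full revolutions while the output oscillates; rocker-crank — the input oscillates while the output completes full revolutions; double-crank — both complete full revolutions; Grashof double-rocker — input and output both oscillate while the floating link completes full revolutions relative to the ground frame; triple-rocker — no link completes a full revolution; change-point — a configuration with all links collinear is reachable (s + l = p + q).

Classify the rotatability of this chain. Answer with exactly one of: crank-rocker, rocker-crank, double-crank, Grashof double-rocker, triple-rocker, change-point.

lengths: ground=8, input=3, coupler=12, output=12
sorted: s=3 (shortest), l=12 (longest), p+q=20
s + l = 15 vs p + q = 20
s + l < p + q (Grashof) with shortest = input link → crank-rocker

crank-rocker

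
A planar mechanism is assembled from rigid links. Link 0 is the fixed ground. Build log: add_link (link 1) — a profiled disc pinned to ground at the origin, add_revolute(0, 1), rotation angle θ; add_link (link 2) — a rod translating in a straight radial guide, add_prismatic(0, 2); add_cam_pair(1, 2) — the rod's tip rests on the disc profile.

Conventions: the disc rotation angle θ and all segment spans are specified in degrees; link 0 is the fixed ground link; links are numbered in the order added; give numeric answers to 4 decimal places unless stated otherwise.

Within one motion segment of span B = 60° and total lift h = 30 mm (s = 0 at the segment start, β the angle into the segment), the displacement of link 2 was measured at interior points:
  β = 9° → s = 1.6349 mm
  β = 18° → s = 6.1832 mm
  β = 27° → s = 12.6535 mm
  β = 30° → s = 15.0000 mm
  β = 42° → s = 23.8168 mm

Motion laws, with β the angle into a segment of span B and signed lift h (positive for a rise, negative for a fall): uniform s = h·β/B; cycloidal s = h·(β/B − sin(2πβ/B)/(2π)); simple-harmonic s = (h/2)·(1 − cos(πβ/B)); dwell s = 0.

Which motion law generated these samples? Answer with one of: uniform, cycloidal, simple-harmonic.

candidates at β/B = r: uniform s = h·r (linear in β); cycloidal s = h·(r − sin(2πr)/(2π)); simple-harmonic s = (h/2)(1 − cos(πr))
β=9°: printed 1.6349 | uniform 4.5000, cycloidal 0.6372, simple-harmonic 1.6349
β=18°: printed 6.1832 | uniform 9.0000, cycloidal 4.4590, simple-harmonic 6.1832
β=27°: printed 12.6535 | uniform 13.5000, cycloidal 12.0246, simple-harmonic 12.6535
β=30°: printed 15.0000 | uniform 15.0000, cycloidal 15.0000, simple-harmonic 15.0000
β=42°: printed 23.8168 | uniform 21.0000, cycloidal 25.5410, simple-harmonic 23.8168
only one law matches every sample → simple-harmonic

simple-harmonic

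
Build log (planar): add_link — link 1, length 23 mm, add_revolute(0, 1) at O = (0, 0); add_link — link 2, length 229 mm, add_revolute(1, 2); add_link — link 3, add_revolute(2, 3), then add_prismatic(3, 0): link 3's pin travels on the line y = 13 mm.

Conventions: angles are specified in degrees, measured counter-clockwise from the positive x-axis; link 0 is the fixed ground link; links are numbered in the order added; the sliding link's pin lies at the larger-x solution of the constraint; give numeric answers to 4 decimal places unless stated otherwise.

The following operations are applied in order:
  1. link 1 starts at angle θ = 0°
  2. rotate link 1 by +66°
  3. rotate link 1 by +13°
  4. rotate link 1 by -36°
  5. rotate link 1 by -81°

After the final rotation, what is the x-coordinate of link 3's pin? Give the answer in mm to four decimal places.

geometry: r = 23 mm, L = 229 mm, e = 13 mm; θ starts at 0°
rotate link 1 by +66°: θ ← 0° +66° = 66°
rotate link 1 by +13°: θ ← 66° +13° = 79°
rotate link 1 by -36°: θ ← 79° -36° = 43°
rotate link 1 by -81°: θ ← 43° -81° = -38°
crank pin P = (r cos θ, r sin θ) = (18.124247, -14.160214)
h = r sin θ − e = -14.160214 − 13 = -27.160214
x = r cos θ + √(L² − h²) = 18.124247 + 227.383647 = 245.507894

245.5079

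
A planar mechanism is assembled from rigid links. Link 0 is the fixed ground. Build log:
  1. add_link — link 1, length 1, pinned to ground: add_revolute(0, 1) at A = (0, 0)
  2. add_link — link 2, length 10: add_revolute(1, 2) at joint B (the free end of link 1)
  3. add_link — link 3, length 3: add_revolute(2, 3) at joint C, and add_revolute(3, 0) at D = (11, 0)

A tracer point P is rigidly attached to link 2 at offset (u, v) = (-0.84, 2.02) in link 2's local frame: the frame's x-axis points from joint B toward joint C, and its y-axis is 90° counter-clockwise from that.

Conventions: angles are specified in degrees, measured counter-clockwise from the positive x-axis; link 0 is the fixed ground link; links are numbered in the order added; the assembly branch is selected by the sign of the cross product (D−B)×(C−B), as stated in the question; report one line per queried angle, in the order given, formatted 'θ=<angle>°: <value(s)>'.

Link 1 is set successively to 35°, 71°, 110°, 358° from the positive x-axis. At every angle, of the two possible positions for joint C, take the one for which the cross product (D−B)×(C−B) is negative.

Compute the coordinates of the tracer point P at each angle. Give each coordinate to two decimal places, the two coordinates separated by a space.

A=(0,0), D=(11.00,0)
θ=35°: B = A + 1.00·(cos35°, sin35°) = (0.8192, 0.5736)
θ=35°: |BD| = 10.1970
θ=35°: circle(B,10.00) ∩ circle(D,3.00): a=9.5606, h=2.9317
θ=35°:   candidates: C₊=(10.5295,2.9629) cross=29.895; C₋=(10.1997,-2.8913) cross=-29.895
θ=35°:   branch - wants cross < 0 → take C=(10.1997,-2.8913) (cross=-29.895)
θ=35°: ex = (C−B)/|BC| = (0.9381,-0.3465); ey = (0.3465,0.9381)
θ=35°: P = B + -0.84·ex + 2.02·ey = (0.7311,2.7595)
θ=71°: B = A + 1.00·(cos71°, sin71°) = (0.3256, 0.9455)
θ=71°: |BD| = 10.7162
θ=71°: circle(B,10.00) ∩ circle(D,3.00): a=9.6040, h=2.7862
θ=71°:   candidates: C₊=(10.1380,2.8735) cross=29.858; C₋=(9.6463,-2.6772) cross=-29.858
θ=71°:   branch - wants cross < 0 → take C=(9.6463,-2.6772) (cross=-29.858)
θ=71°: ex = (C−B)/|BC| = (0.9321,-0.3623); ey = (0.3623,0.9321)
θ=71°: P = B + -0.84·ex + 2.02·ey = (0.2744,3.1326)
θ=110°: B = A + 1.00·(cos110°, sin110°) = (-0.3420, 0.9397)
θ=110°: |BD| = 11.3809
θ=110°: circle(B,10.00) ∩ circle(D,3.00): a=9.6884, h=2.4770
θ=110°:   candidates: C₊=(9.5178,2.6083) cross=28.190; C₋=(9.1088,-2.3288) cross=-28.190
θ=110°:   branch - wants cross < 0 → take C=(9.1088,-2.3288) (cross=-28.190)
θ=110°: ex = (C−B)/|BC| = (0.9451,-0.3268); ey = (0.3268,0.9451)
θ=110°: P = B + -0.84·ex + 2.02·ey = (-0.4757,3.1233)
θ=358°: B = A + 1.00·(cos358°, sin358°) = (0.9994, -0.0349)
θ=358°: |BD| = 10.0007
θ=358°: circle(B,10.00) ∩ circle(D,3.00): a=9.5500, h=2.9660
θ=358°:   candidates: C₊=(10.5390,2.9644) cross=29.662; C₋=(10.5597,-2.9675) cross=-29.662
θ=358°:   branch - wants cross < 0 → take C=(10.5597,-2.9675) (cross=-29.662)
θ=358°: ex = (C−B)/|BC| = (0.9560,-0.2933); ey = (0.2933,0.9560)
θ=358°: P = B + -0.84·ex + 2.02·ey = (0.7887,2.1426)

θ=35°: 0.73 2.76
θ=71°: 0.27 3.13
θ=110°: -0.48 3.12
θ=358°: 0.79 2.14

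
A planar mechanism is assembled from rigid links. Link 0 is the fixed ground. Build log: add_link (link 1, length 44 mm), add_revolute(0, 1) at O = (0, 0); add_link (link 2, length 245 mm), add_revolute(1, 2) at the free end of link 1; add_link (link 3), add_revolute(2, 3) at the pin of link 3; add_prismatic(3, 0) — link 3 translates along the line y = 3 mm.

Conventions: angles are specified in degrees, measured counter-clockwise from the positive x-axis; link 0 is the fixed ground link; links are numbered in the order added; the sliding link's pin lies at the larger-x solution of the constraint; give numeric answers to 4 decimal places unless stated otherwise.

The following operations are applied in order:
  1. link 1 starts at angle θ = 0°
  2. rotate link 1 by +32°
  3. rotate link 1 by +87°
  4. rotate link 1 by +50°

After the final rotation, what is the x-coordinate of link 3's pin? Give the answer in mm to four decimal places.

geometry: r = 44 mm, L = 245 mm, e = 3 mm; θ starts at 0°
rotate link 1 by +32°: θ ← 0° +32° = 32°
rotate link 1 by +87°: θ ← 32° +87° = 119°
rotate link 1 by +50°: θ ← 119° +50° = 169°
crank pin P = (r cos θ, r sin θ) = (-43.191596, 8.395596)
h = r sin θ − e = 8.395596 − 3 = 5.395596
x = r cos θ + √(L² − h²) = -43.191596 + 244.940580 = 201.748984

201.7490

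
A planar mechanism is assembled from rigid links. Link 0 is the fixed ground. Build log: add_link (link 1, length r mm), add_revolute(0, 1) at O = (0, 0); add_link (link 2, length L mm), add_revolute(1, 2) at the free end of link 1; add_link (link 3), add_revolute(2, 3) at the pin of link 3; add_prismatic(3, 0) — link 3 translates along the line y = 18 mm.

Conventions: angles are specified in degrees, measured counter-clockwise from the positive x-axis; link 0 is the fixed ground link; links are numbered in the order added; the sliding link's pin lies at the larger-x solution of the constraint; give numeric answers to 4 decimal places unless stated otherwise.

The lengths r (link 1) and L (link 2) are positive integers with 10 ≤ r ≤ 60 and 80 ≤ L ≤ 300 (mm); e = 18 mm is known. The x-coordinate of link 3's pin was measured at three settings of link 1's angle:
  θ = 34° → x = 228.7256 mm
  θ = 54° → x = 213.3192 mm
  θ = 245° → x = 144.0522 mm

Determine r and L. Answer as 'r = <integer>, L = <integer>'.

constraint per measurement: (x − r cos θ)² + (r sin θ − e)² = L²
subtracting the θ₁ and θ₂ equations cancels the r² and L² terms:
r = (x₁² − x₂²) / (2[(x₁cos θ₁ + e sin θ₁) − (x₂cos θ₂ + e sin θ₂)]) = 57.0002 → r = 57
L² = (x₁ − r cos θ₁)² + (r sin θ₁ − e)² = 33124.0150 → L = 182.0000 → L = 182
check at θ₃=245°: x = 144.0522 (printed 144.0522) ✓

r = 57, L = 182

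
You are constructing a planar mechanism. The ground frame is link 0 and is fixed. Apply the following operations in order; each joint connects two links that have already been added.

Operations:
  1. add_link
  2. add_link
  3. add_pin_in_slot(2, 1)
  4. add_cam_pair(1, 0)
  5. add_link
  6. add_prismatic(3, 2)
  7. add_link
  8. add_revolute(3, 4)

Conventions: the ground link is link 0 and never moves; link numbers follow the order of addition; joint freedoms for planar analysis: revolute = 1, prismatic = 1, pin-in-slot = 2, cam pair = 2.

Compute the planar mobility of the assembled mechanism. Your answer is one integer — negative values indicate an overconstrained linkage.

L=1 J1=0 J2=0
add link → L=2 J1=0 J2=0
add link → L=3 J1=0 J2=0
PS@2,1 dof=2 J2 → L=3 J1=0 J2=1
C@1,0 dof=2 J2 → L=3 J1=0 J2=2
add link → L=4 J1=0 J2=2
P@3,2 dof=1 J1 → L=4 J1=1 J2=2
add link → L=5 J1=1 J2=2
R@3,4 dof=1 J1 → L=5 J1=2 J2=2
M=3(L−1)−2J1−J2=3·4−2·2−2=6

M = 6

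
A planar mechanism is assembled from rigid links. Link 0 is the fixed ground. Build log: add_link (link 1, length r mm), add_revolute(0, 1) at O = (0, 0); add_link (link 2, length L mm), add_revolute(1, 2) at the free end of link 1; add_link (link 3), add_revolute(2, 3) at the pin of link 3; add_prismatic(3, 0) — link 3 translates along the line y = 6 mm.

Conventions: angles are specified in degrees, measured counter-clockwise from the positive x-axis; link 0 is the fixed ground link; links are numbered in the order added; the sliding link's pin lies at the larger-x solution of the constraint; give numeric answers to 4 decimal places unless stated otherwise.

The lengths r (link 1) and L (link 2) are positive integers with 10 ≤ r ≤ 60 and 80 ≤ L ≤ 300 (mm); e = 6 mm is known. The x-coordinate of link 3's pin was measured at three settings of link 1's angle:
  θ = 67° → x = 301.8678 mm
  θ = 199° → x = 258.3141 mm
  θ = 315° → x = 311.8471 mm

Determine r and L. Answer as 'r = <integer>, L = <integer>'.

constraint per measurement: (x − r cos θ)² + (r sin θ − e)² = L²
subtracting the θ₁ and θ₂ equations cancels the r² and L² terms:
r = (x₁² − x₂²) / (2[(x₁cos θ₁ + e sin θ₁) − (x₂cos θ₂ + e sin θ₂)]) = 33.0000 → r = 33
L² = (x₁ − r cos θ₁)² + (r sin θ₁ − e)² = 84100.0051 → L = 290.0000 → L = 290
check at θ₃=315°: x = 311.8471 (printed 311.8471) ✓

r = 33, L = 290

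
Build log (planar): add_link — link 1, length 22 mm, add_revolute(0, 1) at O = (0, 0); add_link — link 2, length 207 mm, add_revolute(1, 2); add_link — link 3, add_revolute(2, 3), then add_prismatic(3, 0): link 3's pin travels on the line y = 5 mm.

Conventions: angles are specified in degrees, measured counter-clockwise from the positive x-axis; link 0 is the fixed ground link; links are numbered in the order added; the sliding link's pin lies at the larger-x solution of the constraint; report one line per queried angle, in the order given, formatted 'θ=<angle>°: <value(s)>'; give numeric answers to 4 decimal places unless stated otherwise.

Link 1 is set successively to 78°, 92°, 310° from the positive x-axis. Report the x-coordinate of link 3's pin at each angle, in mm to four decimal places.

geometry: r = 22 mm, L = 207 mm, e = 5 mm
θ=78°: crank pin P = (r cos θ, r sin θ) = (4.574057, 21.519247)
θ=78°: h = r sin θ − e = 21.519247 − 5 = 16.519247
θ=78°: x = r cos θ + √(L² − h²) = 4.574057 + 206.339803 = 210.913861
θ=92°: crank pin P = (r cos θ, r sin θ) = (-0.767789, 21.986598)
θ=92°: h = r sin θ − e = 21.986598 − 5 = 16.986598
θ=92°: x = r cos θ + √(L² − h²) = -0.767789 + 206.301855 = 205.534066
θ=310°: crank pin P = (r cos θ, r sin θ) = (14.141327, -16.852978)
θ=310°: h = r sin θ − e = -16.852978 − 5 = -21.852978
θ=310°: x = r cos θ + √(L² − h²) = 14.141327 + 205.843259 = 219.984587

θ=78°: 210.9139
θ=92°: 205.5341
θ=310°: 219.9846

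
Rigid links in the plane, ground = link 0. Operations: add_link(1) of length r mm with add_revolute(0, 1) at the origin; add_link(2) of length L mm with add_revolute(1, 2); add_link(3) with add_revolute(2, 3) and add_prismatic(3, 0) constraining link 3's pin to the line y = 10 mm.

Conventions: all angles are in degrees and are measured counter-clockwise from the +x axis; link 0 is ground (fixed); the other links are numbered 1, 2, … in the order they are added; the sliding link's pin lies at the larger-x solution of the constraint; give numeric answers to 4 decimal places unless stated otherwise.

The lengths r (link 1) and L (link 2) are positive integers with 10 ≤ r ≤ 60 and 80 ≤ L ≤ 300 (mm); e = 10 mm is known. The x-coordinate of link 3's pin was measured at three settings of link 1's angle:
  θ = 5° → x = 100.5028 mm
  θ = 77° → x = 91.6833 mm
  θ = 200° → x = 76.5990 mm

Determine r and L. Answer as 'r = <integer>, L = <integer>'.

constraint per measurement: (x − r cos θ)² + (r sin θ − e)² = L²
subtracting the θ₁ and θ₂ equations cancels the r² and L² terms:
r = (x₁² − x₂²) / (2[(x₁cos θ₁ + e sin θ₁) − (x₂cos θ₂ + e sin θ₂)]) = 12.0001 → r = 12
L² = (x₁ − r cos θ₁)² + (r sin θ₁ − e)² = 7921.0069 → L = 89.0000 → L = 89
check at θ₃=200°: x = 76.5990 (printed 76.5990) ✓

r = 12, L = 89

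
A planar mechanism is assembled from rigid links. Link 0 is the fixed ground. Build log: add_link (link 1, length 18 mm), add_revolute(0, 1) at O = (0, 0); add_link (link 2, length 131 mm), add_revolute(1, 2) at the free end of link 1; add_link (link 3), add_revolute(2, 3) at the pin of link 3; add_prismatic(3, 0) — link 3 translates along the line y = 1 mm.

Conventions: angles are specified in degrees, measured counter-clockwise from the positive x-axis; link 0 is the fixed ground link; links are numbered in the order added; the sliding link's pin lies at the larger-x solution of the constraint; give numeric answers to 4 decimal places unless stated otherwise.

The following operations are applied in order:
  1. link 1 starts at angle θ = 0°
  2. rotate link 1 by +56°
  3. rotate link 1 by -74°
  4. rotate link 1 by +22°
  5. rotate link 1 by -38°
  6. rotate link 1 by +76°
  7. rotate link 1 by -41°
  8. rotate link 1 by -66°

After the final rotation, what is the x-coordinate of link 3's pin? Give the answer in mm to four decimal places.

geometry: r = 18 mm, L = 131 mm, e = 1 mm; θ starts at 0°
rotate link 1 by +56°: θ ← 0° +56° = 56°
rotate link 1 by -74°: θ ← 56° -74° = -18°
rotate link 1 by +22°: θ ← -18° +22° = 4°
rotate link 1 by -38°: θ ← 4° -38° = -34°
rotate link 1 by +76°: θ ← -34° +76° = 42°
rotate link 1 by -41°: θ ← 42° -41° = 1°
rotate link 1 by -66°: θ ← 1° -66° = -65°
crank pin P = (r cos θ, r sin θ) = (7.607129, -16.313540)
h = r sin θ − e = -16.313540 − 1 = -17.313540
x = r cos θ + √(L² − h²) = 7.607129 + 129.850843 = 137.457971

137.4580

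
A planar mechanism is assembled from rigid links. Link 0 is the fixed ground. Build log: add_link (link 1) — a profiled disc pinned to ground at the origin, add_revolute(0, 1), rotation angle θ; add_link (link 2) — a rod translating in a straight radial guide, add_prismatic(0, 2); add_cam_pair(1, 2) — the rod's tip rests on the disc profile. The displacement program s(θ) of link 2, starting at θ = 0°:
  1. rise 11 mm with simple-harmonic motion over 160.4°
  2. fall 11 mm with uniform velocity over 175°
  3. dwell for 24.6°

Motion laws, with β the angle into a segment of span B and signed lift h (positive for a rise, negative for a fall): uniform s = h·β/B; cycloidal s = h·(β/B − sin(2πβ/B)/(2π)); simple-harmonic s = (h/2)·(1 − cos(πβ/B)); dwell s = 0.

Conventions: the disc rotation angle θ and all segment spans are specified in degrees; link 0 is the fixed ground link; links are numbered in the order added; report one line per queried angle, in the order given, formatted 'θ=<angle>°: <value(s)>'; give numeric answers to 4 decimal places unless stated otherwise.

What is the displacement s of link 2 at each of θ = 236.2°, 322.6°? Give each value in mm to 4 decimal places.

seg 1 [0°–160.4°] simple-harmonic, h=11: full span → s += 11 → s = 11.0000
seg 2 [160.4°–335.4°] uniform, h=-11: θ=236.2° here. β=75.8, B=175. -11·75.8/175 = -4.7646 → s = 6.2354
seg 2 [160.4°–335.4°] uniform, h=-11: θ=322.6° here. β=162.2, B=175. -11·162.2/175 = -10.1954 → s = 0.8046

θ=236.2°: 6.2354
θ=322.6°: 0.8046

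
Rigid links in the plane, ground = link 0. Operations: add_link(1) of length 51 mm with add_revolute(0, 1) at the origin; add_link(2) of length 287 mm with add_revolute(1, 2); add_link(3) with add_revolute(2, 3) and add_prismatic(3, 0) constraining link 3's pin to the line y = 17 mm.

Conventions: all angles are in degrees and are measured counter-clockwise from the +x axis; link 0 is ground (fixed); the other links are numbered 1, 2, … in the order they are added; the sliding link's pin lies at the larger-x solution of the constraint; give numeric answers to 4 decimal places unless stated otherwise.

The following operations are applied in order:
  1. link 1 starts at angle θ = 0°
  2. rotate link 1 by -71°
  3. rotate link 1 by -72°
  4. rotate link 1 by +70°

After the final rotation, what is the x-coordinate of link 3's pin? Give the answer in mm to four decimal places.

geometry: r = 51 mm, L = 287 mm, e = 17 mm; θ starts at 0°
rotate link 1 by -71°: θ ← 0° -71° = -71°
rotate link 1 by -72°: θ ← -71° -72° = -143°
rotate link 1 by +70°: θ ← -143° +70° = -73°
crank pin P = (r cos θ, r sin θ) = (14.910957, -48.771543)
h = r sin θ − e = -48.771543 − 17 = -65.771543
x = r cos θ + √(L² − h²) = 14.910957 + 279.361959 = 294.272916

294.2729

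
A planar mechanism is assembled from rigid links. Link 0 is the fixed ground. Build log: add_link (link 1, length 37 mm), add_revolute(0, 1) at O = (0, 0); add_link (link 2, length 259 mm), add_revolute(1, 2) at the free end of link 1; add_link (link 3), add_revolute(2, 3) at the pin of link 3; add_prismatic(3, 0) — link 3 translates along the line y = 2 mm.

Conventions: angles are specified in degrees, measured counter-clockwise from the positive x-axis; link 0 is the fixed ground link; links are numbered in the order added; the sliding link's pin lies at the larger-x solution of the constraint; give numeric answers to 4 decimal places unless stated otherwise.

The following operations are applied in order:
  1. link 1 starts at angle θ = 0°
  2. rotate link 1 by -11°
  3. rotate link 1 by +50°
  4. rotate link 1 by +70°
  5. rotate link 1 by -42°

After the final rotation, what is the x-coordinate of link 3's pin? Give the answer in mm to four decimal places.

geometry: r = 37 mm, L = 259 mm, e = 2 mm; θ starts at 0°
rotate link 1 by -11°: θ ← 0° -11° = -11°
rotate link 1 by +50°: θ ← -11° +50° = 39°
rotate link 1 by +70°: θ ← 39° +70° = 109°
rotate link 1 by -42°: θ ← 109° -42° = 67°
crank pin P = (r cos θ, r sin θ) = (14.457052, 34.058680)
h = r sin θ − e = 34.058680 − 2 = 32.058680
x = r cos θ + √(L² − h²) = 14.457052 + 257.008251 = 271.465303

271.4653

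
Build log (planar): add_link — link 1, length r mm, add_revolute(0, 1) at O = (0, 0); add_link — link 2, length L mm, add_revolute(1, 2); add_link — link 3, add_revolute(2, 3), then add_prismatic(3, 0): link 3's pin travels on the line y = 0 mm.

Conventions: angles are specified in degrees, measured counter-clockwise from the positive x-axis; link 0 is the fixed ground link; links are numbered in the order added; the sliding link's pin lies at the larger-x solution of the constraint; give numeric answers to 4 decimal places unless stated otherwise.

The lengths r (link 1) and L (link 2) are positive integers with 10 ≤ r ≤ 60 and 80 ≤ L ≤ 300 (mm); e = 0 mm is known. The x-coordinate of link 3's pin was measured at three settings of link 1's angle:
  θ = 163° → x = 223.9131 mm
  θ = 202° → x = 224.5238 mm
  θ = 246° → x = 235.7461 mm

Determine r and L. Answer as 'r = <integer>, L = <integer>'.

constraint per measurement: (x − r cos θ)² + (r sin θ − e)² = L²
subtracting the θ₁ and θ₂ equations cancels the r² and L² terms:
r = (x₁² − x₂²) / (2[(x₁cos θ₁ + e sin θ₁) − (x₂cos θ₂ + e sin θ₂)]) = 22.9968 → r = 23
L² = (x₁ − r cos θ₁)² + (r sin θ₁ − e)² = 60516.0178 → L = 246.0000 → L = 246
check at θ₃=246°: x = 235.7461 (printed 235.7461) ✓

r = 23, L = 246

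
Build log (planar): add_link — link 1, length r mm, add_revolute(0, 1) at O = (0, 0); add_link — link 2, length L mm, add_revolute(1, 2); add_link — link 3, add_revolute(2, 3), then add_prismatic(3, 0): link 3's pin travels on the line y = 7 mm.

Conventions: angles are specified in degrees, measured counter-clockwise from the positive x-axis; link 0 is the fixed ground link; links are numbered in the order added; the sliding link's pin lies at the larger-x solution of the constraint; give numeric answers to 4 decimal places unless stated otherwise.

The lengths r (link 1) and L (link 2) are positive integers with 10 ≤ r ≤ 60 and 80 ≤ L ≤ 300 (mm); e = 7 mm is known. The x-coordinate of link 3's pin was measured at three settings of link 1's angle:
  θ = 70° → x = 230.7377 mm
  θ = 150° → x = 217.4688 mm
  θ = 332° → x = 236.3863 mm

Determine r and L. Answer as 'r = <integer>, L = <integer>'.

constraint per measurement: (x − r cos θ)² + (r sin θ − e)² = L²
subtracting the θ₁ and θ₂ equations cancels the r² and L² terms:
r = (x₁² − x₂²) / (2[(x₁cos θ₁ + e sin θ₁) − (x₂cos θ₂ + e sin θ₂)]) = 11.0000 → r = 11
L² = (x₁ − r cos θ₁)² + (r sin θ₁ − e)² = 51529.0008 → L = 227.0000 → L = 227
check at θ₃=332°: x = 236.3863 (printed 236.3863) ✓

r = 11, L = 227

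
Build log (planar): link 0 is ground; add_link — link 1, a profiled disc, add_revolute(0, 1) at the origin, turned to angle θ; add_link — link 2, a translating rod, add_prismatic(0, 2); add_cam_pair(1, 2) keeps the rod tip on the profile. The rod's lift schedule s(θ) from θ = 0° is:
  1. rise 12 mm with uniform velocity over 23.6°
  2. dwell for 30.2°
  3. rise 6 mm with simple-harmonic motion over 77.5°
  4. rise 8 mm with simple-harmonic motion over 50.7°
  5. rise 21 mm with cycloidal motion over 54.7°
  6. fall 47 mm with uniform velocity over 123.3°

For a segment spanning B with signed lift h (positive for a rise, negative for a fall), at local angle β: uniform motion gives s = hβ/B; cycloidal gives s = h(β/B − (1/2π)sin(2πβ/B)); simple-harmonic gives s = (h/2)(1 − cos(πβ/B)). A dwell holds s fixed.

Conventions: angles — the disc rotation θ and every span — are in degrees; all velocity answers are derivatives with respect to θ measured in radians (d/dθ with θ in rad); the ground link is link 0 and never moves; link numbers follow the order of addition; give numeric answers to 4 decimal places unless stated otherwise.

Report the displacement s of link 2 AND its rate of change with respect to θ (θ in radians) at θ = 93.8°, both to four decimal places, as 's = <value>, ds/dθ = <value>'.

seg 1 [0°–23.6°] uniform, h=12: full span → s += 12 → s = 12.0000
seg 2 [23.6°–53.8°] dwell: s stays 12.0000
seg 3 [53.8°–131.3°] simple-harmonic, h=6: θ=93.8° here. β=40, B=77.5. 6/2·(1 − cos(π·0.5161)) = 3.1519 → s = 15.1519
velocity in seg [53.8°–131.3°] (simple-harmonic), θ in radians: β = 40° = 0.6981 rad, B = 77.5° = 1.3526 rad; ds/dθ = (πh/(2B)) sin(πβ/B) = (π·6/(2·1.3526)) sin(π·0.5161) = 6.958799 mm/rad

s = 15.1519, ds/dθ = 6.9588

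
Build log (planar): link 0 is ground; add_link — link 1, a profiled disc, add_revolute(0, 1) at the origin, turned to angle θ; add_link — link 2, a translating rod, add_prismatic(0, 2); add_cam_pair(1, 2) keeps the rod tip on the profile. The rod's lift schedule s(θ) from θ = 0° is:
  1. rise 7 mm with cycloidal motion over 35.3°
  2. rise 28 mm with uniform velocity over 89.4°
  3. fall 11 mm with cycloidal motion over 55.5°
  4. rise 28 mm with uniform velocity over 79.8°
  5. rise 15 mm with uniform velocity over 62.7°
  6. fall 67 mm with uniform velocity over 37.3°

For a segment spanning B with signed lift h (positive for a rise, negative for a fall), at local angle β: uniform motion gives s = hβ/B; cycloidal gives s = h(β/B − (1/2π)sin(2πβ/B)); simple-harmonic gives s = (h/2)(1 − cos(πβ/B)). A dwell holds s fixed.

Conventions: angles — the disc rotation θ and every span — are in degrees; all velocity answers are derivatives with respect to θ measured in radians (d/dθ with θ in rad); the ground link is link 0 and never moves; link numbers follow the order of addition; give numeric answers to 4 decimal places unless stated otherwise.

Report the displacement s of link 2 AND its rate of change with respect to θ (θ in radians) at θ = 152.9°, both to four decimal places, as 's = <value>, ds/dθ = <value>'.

seg 1 [0°–35.3°] cycloidal, h=7: full span → s += 7 → s = 7.0000
seg 2 [35.3°–124.7°] uniform, h=28: full span → s += 28 → s = 35.0000
seg 3 [124.7°–180.2°] cycloidal, h=-11: θ=152.9° here. β=28.2, B=55.5. -11·(0.5081 − sin(2π·0.5081)/(2π)) = -5.6783 → s = 29.3217
velocity in seg [124.7°–180.2°] (cycloidal), θ in radians: β = 28.2° = 0.4922 rad, B = 55.5° = 0.9687 rad; ds/dθ = (h/B)(1 − cos(2πβ/B)) = ((-11)/0.9687)(1 − cos(2π·0.5081)) = -22.697107 mm/rad

s = 29.3217, ds/dθ = -22.6971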